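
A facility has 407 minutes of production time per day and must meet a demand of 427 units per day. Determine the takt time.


Formula: Takt Time = Available Production Time / Customer Demand
Takt = 407 min/day / 427 units/day
Takt = 0.95 min/unit

0.95 min/unit


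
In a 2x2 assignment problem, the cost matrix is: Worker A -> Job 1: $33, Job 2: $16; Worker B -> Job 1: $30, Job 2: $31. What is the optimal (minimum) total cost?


Option 1: A->1 + B->2 = $33 + $31 = $64
Option 2: A->2 + B->1 = $16 + $30 = $46
Min cost = min($64, $46) = $46

$46


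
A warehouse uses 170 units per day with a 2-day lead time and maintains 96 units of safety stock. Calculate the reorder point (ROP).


Formula: ROP = (Daily Demand * Lead Time) + Safety Stock
Demand during lead time = 170 * 2 = 340 units
ROP = 340 + 96 = 436 units

436 units


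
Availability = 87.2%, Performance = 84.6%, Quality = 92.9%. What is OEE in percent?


Formula: OEE = Availability * Performance * Quality / 10000
A * P = 87.2% * 84.6% / 100 = 73.77%
OEE = 73.77% * 92.9% / 100 = 68.5%

68.5%


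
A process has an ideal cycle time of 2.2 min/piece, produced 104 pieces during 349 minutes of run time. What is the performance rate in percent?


Formula: Performance = (Ideal CT * Total Count) / Run Time * 100
Ideal output time = 2.2 * 104 = 228.8 min
Performance = 228.8 / 349 * 100 = 65.6%

65.6%


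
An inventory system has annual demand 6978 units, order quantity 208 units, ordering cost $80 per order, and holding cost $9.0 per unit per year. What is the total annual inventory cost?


TC = 6978/208 * 80 + 208/2 * 9.0

$3619.85


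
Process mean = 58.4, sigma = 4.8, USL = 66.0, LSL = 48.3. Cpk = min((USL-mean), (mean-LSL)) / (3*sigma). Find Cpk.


Cpu = (66.0 - 58.4) / (3 * 4.8) = 0.53
Cpl = (58.4 - 48.3) / (3 * 4.8) = 0.7
Cpk = min(0.53, 0.7) = 0.53

0.53


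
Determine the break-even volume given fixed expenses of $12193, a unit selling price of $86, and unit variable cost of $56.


Formula: BEQ = Fixed Costs / (Price - Variable Cost)
Contribution margin = $86 - $56 = $30/unit
BEQ = ceil($12193 / $30/unit) = ceil(406.43) = 407 units

407 units


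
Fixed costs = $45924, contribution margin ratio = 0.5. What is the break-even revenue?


Formula: BER = Fixed Costs / Contribution Margin Ratio
BER = $45924 / 0.5
BER = $91848.00 (to the nearest cent)

$91848.00


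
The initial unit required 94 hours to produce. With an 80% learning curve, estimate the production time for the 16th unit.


Formula: T_n = T_1 * (learning_rate)^(log2(n)) where learning_rate = rate/100
Doublings = log2(16) = 4
T_n = 94 * 0.8^4
T_n = 94 * 0.4096 = 38.5 hours

38.5 hours


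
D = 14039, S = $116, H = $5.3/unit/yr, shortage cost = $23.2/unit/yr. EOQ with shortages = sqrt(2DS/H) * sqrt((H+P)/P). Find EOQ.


Formula: EOQ* = sqrt(2DS/H) * sqrt((H+P)/P)
Base EOQ = sqrt(2*14039*116/5.3) = 783.92 units
Correction = sqrt((5.3+23.2)/23.2) = 1.10835
EOQ* = 783.92 * 1.10835 = 868.9 units

868.9 units


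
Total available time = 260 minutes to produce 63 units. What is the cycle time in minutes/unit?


Formula: CT = Available Time / Number of Units
CT = 260 min / 63 units
CT = 4.13 min/unit

4.13 min/unit


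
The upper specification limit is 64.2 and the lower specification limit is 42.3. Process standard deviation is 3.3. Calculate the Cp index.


Cp = (64.2 - 42.3) / (6 * 3.3)

1.11


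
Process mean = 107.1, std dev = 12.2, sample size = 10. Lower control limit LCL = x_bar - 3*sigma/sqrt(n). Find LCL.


LCL = 107.1 - 3 * 12.2 / sqrt(10)

95.53


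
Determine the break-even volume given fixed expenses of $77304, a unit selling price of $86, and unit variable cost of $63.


Formula: BEQ = Fixed Costs / (Price - Variable Cost)
Contribution margin = $86 - $63 = $23/unit
BEQ = ceil($77304 / $23/unit) = ceil(3361.04) = 3362 units

3362 units


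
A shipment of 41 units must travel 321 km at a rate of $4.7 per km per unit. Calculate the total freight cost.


TC = dist * cost * units = 321 * 4.7 * 41 = $61856.70

$61856.70


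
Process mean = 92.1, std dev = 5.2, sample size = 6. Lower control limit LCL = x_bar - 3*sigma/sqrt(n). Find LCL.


LCL = 92.1 - 3 * 5.2 / sqrt(6)

85.73


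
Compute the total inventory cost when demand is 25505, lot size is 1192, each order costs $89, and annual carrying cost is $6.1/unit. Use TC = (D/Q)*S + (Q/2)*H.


TC = 25505/1192 * 89 + 1192/2 * 6.1

$5539.92


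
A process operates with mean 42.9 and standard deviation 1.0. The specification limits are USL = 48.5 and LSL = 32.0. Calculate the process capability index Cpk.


Cpu = (48.5 - 42.9) / (3 * 1.0) = 1.87
Cpl = (42.9 - 32.0) / (3 * 1.0) = 3.63
Cpk = min(1.87, 3.63) = 1.87

1.87


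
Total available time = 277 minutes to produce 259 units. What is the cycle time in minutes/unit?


Formula: CT = Available Time / Number of Units
CT = 277 min / 259 units
CT = 1.07 min/unit

1.07 min/unit


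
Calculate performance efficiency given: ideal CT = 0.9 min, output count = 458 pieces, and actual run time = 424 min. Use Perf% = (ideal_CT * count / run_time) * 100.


Formula: Performance = (Ideal CT * Total Count) / Run Time * 100
Ideal output time = 0.9 * 458 = 412.2 min
Performance = 412.2 / 424 * 100 = 97.2%

97.2%


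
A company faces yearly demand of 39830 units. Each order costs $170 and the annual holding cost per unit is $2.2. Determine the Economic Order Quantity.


Formula: EOQ = sqrt(2 * D * S / H)
Numerator: 2 * 39830 * 170 = 13542200
2DS/H = 13542200 / 2.2 = 6155545.5
EOQ = sqrt(6155545.5) = 2481.0 units

2481.0 units


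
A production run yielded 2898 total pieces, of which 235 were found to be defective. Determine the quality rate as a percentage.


Formula: Quality Rate = Good Pieces / Total Pieces * 100
Good pieces = 2898 - 235 = 2663
QR = 2663 / 2898 * 100 = 91.9%

91.9%


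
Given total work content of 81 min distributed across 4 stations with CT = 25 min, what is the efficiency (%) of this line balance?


Formula: Efficiency = Sum of Task Times / (N_stations * CT) * 100
Total station capacity = 4 stations * 25 min = 100 min
Efficiency = 81 / 100 * 100 = 81.0%

81.0%


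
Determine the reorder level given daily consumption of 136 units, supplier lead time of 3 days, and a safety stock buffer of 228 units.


Formula: ROP = (Daily Demand * Lead Time) + Safety Stock
Demand during lead time = 136 * 3 = 408 units
ROP = 408 + 228 = 636 units

636 units


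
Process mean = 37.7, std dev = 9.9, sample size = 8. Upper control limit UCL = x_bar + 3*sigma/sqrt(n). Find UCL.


UCL = 37.7 + 3 * 9.9 / sqrt(8)

48.2


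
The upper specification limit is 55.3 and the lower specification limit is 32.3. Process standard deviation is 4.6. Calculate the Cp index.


Cp = (55.3 - 32.3) / (6 * 4.6)

0.83


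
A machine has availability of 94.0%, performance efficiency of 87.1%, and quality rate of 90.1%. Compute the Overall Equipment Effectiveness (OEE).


Formula: OEE = Availability * Performance * Quality / 10000
A * P = 94.0% * 87.1% / 100 = 81.87%
OEE = 81.87% * 90.1% / 100 = 73.8%

73.8%


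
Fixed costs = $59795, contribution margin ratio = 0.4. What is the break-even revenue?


Formula: BER = Fixed Costs / Contribution Margin Ratio
BER = $59795 / 0.4
BER = $149487.50 (to the nearest cent)

$149487.50


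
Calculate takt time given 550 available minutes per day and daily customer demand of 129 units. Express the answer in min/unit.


Formula: Takt Time = Available Production Time / Customer Demand
Takt = 550 min/day / 129 units/day
Takt = 4.26 min/unit

4.26 min/unit


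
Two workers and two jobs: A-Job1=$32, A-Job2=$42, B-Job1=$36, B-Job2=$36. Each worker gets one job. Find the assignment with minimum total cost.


Option 1: A->1 + B->2 = $32 + $36 = $68
Option 2: A->2 + B->1 = $42 + $36 = $78
Min cost = min($68, $78) = $68

$68


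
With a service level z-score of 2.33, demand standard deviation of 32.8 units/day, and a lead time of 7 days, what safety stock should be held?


Formula: SS = z * sigma_d * sqrt(LT)
sqrt(LT) = sqrt(7) = 2.6458
SS = 2.33 * 32.8 * 2.6458
SS = 202.2 units

202.2 units


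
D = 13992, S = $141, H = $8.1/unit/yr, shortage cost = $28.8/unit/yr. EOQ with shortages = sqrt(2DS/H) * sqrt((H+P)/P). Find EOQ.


Formula: EOQ* = sqrt(2DS/H) * sqrt((H+P)/P)
Base EOQ = sqrt(2*13992*141/8.1) = 697.95 units
Correction = sqrt((8.1+28.8)/28.8) = 1.13192
EOQ* = 697.95 * 1.13192 = 790.0 units

790.0 units


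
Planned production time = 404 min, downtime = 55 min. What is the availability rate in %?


Formula: Availability = (Planned Time - Downtime) / Planned Time * 100
Uptime = 404 - 55 = 349 min
Availability = 349 / 404 * 100 = 86.4%

86.4%


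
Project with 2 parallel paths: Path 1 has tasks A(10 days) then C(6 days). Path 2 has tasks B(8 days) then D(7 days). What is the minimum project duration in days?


Path 1 = 10 + 6 = 16 days
Path 2 = 8 + 7 = 15 days
Duration = max(16, 15) = 16 days

16 days


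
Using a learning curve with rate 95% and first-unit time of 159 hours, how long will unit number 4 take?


Formula: T_n = T_1 * (learning_rate)^(log2(n)) where learning_rate = rate/100
Doublings = log2(4) = 2
T_n = 159 * 0.95^2
T_n = 159 * 0.9025 = 143.5 hours

143.5 hours


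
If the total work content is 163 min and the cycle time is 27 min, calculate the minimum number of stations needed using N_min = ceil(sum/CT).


Formula: N_min = ceil(Sum of Task Times / Cycle Time)
N_min = ceil(163 min / 27 min) = ceil(6.037)
N_min = 7 stations

7


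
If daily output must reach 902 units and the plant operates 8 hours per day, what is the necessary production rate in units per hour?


Formula: Production Rate = Daily Demand / Available Hours
Rate = 902 units/day / 8 hours/day
Rate = 112.8 units/hour

112.8 units/hour


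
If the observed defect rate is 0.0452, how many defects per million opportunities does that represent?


DPMO = defect_rate * 1000000 = 0.0452 * 1000000

45200


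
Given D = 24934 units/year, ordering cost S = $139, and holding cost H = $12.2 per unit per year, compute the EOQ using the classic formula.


Formula: EOQ = sqrt(2 * D * S / H)
Numerator: 2 * 24934 * 139 = 6931652
2DS/H = 6931652 / 12.2 = 568168.2
EOQ = sqrt(568168.2) = 753.8 units

753.8 units


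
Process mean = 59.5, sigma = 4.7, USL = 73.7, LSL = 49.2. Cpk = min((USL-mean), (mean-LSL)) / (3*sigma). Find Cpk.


Cpu = (73.7 - 59.5) / (3 * 4.7) = 1.01
Cpl = (59.5 - 49.2) / (3 * 4.7) = 0.73
Cpk = min(1.01, 0.73) = 0.73

0.73


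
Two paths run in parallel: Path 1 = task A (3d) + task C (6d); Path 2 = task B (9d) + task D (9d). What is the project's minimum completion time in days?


Path 1 = 3 + 6 = 9 days
Path 2 = 9 + 9 = 18 days
Duration = max(9, 18) = 18 days

18 days


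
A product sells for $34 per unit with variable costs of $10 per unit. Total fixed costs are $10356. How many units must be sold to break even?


Formula: BEQ = Fixed Costs / (Price - Variable Cost)
Contribution margin = $34 - $10 = $24/unit
BEQ = ceil($10356 / $24/unit) = ceil(431.5) = 432 units

432 units


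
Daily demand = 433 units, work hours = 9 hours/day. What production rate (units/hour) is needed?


Formula: Production Rate = Daily Demand / Available Hours
Rate = 433 units/day / 9 hours/day
Rate = 48.1 units/hour

48.1 units/hour


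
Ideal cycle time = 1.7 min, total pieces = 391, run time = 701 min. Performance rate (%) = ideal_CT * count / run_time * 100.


Formula: Performance = (Ideal CT * Total Count) / Run Time * 100
Ideal output time = 1.7 * 391 = 664.7 min
Performance = 664.7 / 701 * 100 = 94.8%

94.8%


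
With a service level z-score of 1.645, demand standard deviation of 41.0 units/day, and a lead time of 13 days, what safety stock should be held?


Formula: SS = z * sigma_d * sqrt(LT)
sqrt(LT) = sqrt(13) = 3.6056
SS = 1.645 * 41.0 * 3.6056
SS = 243.2 units

243.2 units


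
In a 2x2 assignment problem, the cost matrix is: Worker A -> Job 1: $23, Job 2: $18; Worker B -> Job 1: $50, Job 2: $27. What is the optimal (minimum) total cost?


Option 1: A->1 + B->2 = $23 + $27 = $50
Option 2: A->2 + B->1 = $18 + $50 = $68
Min cost = min($50, $68) = $50

$50


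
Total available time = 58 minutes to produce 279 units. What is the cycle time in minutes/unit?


Formula: CT = Available Time / Number of Units
CT = 58 min / 279 units
CT = 0.21 min/unit

0.21 min/unit


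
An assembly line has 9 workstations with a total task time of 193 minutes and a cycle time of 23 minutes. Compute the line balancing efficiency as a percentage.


Formula: Efficiency = Sum of Task Times / (N_stations * CT) * 100
Total station capacity = 9 stations * 23 min = 207 min
Efficiency = 193 / 207 * 100 = 93.2%

93.2%


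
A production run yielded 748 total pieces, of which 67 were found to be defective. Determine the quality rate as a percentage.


Formula: Quality Rate = Good Pieces / Total Pieces * 100
Good pieces = 748 - 67 = 681
QR = 681 / 748 * 100 = 91.0%

91.0%


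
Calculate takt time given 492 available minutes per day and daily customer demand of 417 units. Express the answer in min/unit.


Formula: Takt Time = Available Production Time / Customer Demand
Takt = 492 min/day / 417 units/day
Takt = 1.18 min/unit

1.18 min/unit


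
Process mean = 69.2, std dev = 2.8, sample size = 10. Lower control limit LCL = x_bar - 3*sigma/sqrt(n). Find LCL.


LCL = 69.2 - 3 * 2.8 / sqrt(10)

66.54


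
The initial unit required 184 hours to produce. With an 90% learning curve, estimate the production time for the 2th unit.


Formula: T_n = T_1 * (learning_rate)^(log2(n)) where learning_rate = rate/100
Doublings = log2(2) = 1
T_n = 184 * 0.9^1
T_n = 184 * 0.9 = 165.6 hours

165.6 hours


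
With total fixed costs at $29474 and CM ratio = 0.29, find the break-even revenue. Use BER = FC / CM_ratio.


Formula: BER = Fixed Costs / Contribution Margin Ratio
BER = $29474 / 0.29
BER = $101634.48 (to the nearest cent)

$101634.48


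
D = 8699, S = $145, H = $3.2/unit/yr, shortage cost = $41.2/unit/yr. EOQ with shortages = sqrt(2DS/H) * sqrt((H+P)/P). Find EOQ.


Formula: EOQ* = sqrt(2DS/H) * sqrt((H+P)/P)
Base EOQ = sqrt(2*8699*145/3.2) = 887.89 units
Correction = sqrt((3.2+41.2)/41.2) = 1.03811
EOQ* = 887.89 * 1.03811 = 921.7 units

921.7 units


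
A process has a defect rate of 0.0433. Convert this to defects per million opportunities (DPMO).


DPMO = defect_rate * 1000000 = 0.0433 * 1000000

43300


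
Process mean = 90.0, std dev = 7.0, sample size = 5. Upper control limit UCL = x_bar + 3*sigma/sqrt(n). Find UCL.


UCL = 90.0 + 3 * 7.0 / sqrt(5)

99.39


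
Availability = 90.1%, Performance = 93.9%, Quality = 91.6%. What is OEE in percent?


Formula: OEE = Availability * Performance * Quality / 10000
A * P = 90.1% * 93.9% / 100 = 84.6%
OEE = 84.6% * 91.6% / 100 = 77.5%

77.5%


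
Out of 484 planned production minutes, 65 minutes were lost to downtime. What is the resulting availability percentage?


Formula: Availability = (Planned Time - Downtime) / Planned Time * 100
Uptime = 484 - 65 = 419 min
Availability = 419 / 484 * 100 = 86.6%

86.6%


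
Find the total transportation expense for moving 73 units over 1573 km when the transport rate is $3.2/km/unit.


TC = dist * cost * units = 1573 * 3.2 * 73 = $367452.80

$367452.80


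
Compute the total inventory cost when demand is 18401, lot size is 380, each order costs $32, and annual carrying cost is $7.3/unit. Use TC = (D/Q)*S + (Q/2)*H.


TC = 18401/380 * 32 + 380/2 * 7.3

$2936.56


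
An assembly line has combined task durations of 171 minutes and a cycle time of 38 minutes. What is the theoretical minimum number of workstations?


Formula: N_min = ceil(Sum of Task Times / Cycle Time)
N_min = ceil(171 min / 38 min) = ceil(4.5)
N_min = 5 stations

5


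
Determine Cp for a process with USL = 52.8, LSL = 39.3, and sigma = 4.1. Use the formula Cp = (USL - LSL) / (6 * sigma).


Cp = (52.8 - 39.3) / (6 * 4.1)

0.55


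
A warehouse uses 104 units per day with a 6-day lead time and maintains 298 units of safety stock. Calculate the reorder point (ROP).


Formula: ROP = (Daily Demand * Lead Time) + Safety Stock
Demand during lead time = 104 * 6 = 624 units
ROP = 624 + 298 = 922 units

922 units


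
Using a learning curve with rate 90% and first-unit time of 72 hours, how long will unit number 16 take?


Formula: T_n = T_1 * (learning_rate)^(log2(n)) where learning_rate = rate/100
Doublings = log2(16) = 4
T_n = 72 * 0.9^4
T_n = 72 * 0.6561 = 47.2 hours

47.2 hours


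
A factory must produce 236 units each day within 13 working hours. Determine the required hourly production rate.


Formula: Production Rate = Daily Demand / Available Hours
Rate = 236 units/day / 13 hours/day
Rate = 18.2 units/hour

18.2 units/hour


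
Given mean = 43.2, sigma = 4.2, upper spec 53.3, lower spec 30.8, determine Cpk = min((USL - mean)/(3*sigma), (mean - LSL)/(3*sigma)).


Cpu = (53.3 - 43.2) / (3 * 4.2) = 0.8
Cpl = (43.2 - 30.8) / (3 * 4.2) = 0.98
Cpk = min(0.8, 0.98) = 0.8

0.8


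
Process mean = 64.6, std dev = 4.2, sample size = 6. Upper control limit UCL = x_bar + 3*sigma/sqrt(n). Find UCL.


UCL = 64.6 + 3 * 4.2 / sqrt(6)

69.74


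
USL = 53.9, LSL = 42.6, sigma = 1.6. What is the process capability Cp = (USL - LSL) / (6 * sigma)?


Cp = (53.9 - 42.6) / (6 * 1.6)

1.18


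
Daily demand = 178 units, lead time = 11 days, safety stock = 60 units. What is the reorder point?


Formula: ROP = (Daily Demand * Lead Time) + Safety Stock
Demand during lead time = 178 * 11 = 1958 units
ROP = 1958 + 60 = 2018 units

2018 units


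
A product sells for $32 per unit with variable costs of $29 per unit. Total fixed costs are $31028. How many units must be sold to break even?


Formula: BEQ = Fixed Costs / (Price - Variable Cost)
Contribution margin = $32 - $29 = $3/unit
BEQ = ceil($31028 / $3/unit) = ceil(10342.67) = 10343 units

10343 units


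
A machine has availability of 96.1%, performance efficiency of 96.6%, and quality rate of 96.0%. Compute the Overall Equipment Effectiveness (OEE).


Formula: OEE = Availability * Performance * Quality / 10000
A * P = 96.1% * 96.6% / 100 = 92.83%
OEE = 92.83% * 96.0% / 100 = 89.1%

89.1%


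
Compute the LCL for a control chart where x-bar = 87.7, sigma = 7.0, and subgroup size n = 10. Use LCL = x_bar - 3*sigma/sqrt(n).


LCL = 87.7 - 3 * 7.0 / sqrt(10)

81.06


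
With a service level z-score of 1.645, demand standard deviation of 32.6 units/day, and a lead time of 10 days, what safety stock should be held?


Formula: SS = z * sigma_d * sqrt(LT)
sqrt(LT) = sqrt(10) = 3.1623
SS = 1.645 * 32.6 * 3.1623
SS = 169.6 units

169.6 units


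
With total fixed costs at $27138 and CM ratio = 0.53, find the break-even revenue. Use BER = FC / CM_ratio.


Formula: BER = Fixed Costs / Contribution Margin Ratio
BER = $27138 / 0.53
BER = $51203.77 (to the nearest cent)

$51203.77


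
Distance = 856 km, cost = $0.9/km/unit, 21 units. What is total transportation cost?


TC = dist * cost * units = 856 * 0.9 * 21 = $16178.40

$16178.40


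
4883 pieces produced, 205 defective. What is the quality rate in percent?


Formula: Quality Rate = Good Pieces / Total Pieces * 100
Good pieces = 4883 - 205 = 4678
QR = 4678 / 4883 * 100 = 95.8%

95.8%


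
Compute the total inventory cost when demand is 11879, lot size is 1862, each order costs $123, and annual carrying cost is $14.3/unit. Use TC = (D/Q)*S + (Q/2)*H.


TC = 11879/1862 * 123 + 1862/2 * 14.3

$14098.00


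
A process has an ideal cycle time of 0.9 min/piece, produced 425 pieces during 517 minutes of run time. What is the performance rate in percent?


Formula: Performance = (Ideal CT * Total Count) / Run Time * 100
Ideal output time = 0.9 * 425 = 382.5 min
Performance = 382.5 / 517 * 100 = 74.0%

74.0%


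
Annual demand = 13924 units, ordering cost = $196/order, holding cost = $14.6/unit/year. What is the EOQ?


Formula: EOQ = sqrt(2 * D * S / H)
Numerator: 2 * 13924 * 196 = 5458208
2DS/H = 5458208 / 14.6 = 373849.9
EOQ = sqrt(373849.9) = 611.4 units

611.4 units


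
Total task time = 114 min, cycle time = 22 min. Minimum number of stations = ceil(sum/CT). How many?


Formula: N_min = ceil(Sum of Task Times / Cycle Time)
N_min = ceil(114 min / 22 min) = ceil(5.1818)
N_min = 6 stations

6


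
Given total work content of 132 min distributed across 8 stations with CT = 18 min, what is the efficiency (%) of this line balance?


Formula: Efficiency = Sum of Task Times / (N_stations * CT) * 100
Total station capacity = 8 stations * 18 min = 144 min
Efficiency = 132 / 144 * 100 = 91.7%

91.7%


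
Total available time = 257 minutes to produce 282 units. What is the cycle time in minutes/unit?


Formula: CT = Available Time / Number of Units
CT = 257 min / 282 units
CT = 0.91 min/unit

0.91 min/unit


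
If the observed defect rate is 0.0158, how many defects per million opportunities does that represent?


DPMO = defect_rate * 1000000 = 0.0158 * 1000000

15800


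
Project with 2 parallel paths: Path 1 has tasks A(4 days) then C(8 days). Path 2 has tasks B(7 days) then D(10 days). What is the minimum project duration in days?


Path 1 = 4 + 8 = 12 days
Path 2 = 7 + 10 = 17 days
Duration = max(12, 17) = 17 days

17 days


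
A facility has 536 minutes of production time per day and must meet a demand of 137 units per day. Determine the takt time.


Formula: Takt Time = Available Production Time / Customer Demand
Takt = 536 min/day / 137 units/day
Takt = 3.91 min/unit

3.91 min/unit


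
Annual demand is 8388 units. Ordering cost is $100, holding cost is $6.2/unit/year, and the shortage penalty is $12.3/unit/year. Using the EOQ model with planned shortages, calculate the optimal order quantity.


Formula: EOQ* = sqrt(2DS/H) * sqrt((H+P)/P)
Base EOQ = sqrt(2*8388*100/6.2) = 520.17 units
Correction = sqrt((6.2+12.3)/12.3) = 1.2264
EOQ* = 520.17 * 1.2264 = 637.9 units

637.9 units


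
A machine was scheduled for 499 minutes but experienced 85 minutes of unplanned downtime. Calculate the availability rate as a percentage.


Formula: Availability = (Planned Time - Downtime) / Planned Time * 100
Uptime = 499 - 85 = 414 min
Availability = 414 / 499 * 100 = 83.0%

83.0%


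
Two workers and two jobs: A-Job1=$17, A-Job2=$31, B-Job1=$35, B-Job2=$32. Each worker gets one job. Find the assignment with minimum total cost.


Option 1: A->1 + B->2 = $17 + $32 = $49
Option 2: A->2 + B->1 = $31 + $35 = $66
Min cost = min($49, $66) = $49

$49


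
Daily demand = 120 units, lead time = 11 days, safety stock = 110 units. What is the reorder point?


Formula: ROP = (Daily Demand * Lead Time) + Safety Stock
Demand during lead time = 120 * 11 = 1320 units
ROP = 1320 + 110 = 1430 units

1430 units


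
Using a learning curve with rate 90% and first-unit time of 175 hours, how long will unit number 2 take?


Formula: T_n = T_1 * (learning_rate)^(log2(n)) where learning_rate = rate/100
Doublings = log2(2) = 1
T_n = 175 * 0.9^1
T_n = 175 * 0.9 = 157.5 hours

157.5 hours


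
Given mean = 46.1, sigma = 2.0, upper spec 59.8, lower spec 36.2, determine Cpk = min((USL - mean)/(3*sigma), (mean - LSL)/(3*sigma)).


Cpu = (59.8 - 46.1) / (3 * 2.0) = 2.28
Cpl = (46.1 - 36.2) / (3 * 2.0) = 1.65
Cpk = min(2.28, 1.65) = 1.65

1.65


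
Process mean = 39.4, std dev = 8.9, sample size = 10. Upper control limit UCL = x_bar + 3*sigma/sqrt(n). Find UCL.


UCL = 39.4 + 3 * 8.9 / sqrt(10)

47.84


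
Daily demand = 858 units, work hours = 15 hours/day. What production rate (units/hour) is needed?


Formula: Production Rate = Daily Demand / Available Hours
Rate = 858 units/day / 15 hours/day
Rate = 57.2 units/hour

57.2 units/hour


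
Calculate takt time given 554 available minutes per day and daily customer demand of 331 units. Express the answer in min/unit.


Formula: Takt Time = Available Production Time / Customer Demand
Takt = 554 min/day / 331 units/day
Takt = 1.67 min/unit

1.67 min/unit


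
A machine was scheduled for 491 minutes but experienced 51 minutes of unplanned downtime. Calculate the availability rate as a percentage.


Formula: Availability = (Planned Time - Downtime) / Planned Time * 100
Uptime = 491 - 51 = 440 min
Availability = 440 / 491 * 100 = 89.6%

89.6%


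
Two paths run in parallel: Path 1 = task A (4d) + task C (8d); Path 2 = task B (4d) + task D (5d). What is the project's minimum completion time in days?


Path 1 = 4 + 8 = 12 days
Path 2 = 4 + 5 = 9 days
Duration = max(12, 9) = 12 days

12 days


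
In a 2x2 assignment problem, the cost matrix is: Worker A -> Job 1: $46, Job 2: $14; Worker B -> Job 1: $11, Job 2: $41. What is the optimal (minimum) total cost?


Option 1: A->1 + B->2 = $46 + $41 = $87
Option 2: A->2 + B->1 = $14 + $11 = $25
Min cost = min($87, $25) = $25

$25


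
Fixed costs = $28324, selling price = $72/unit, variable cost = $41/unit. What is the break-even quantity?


Formula: BEQ = Fixed Costs / (Price - Variable Cost)
Contribution margin = $72 - $41 = $31/unit
BEQ = ceil($28324 / $31/unit) = ceil(913.68) = 914 units

914 units


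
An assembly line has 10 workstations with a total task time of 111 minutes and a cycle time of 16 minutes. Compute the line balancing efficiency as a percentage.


Formula: Efficiency = Sum of Task Times / (N_stations * CT) * 100
Total station capacity = 10 stations * 16 min = 160 min
Efficiency = 111 / 160 * 100 = 69.4%

69.4%


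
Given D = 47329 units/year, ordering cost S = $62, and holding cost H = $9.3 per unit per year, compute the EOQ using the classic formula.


Formula: EOQ = sqrt(2 * D * S / H)
Numerator: 2 * 47329 * 62 = 5868796
2DS/H = 5868796 / 9.3 = 631053.3
EOQ = sqrt(631053.3) = 794.4 units

794.4 units


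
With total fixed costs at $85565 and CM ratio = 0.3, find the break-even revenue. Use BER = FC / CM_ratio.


Formula: BER = Fixed Costs / Contribution Margin Ratio
BER = $85565 / 0.3
BER = $285216.67 (to the nearest cent)

$285216.67


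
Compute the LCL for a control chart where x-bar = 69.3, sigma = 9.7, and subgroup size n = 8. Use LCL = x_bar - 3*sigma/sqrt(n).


LCL = 69.3 - 3 * 9.7 / sqrt(8)

59.01


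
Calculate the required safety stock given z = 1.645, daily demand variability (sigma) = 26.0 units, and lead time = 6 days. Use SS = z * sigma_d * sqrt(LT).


Formula: SS = z * sigma_d * sqrt(LT)
sqrt(LT) = sqrt(6) = 2.4495
SS = 1.645 * 26.0 * 2.4495
SS = 104.8 units

104.8 units


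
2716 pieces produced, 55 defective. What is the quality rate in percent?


Formula: Quality Rate = Good Pieces / Total Pieces * 100
Good pieces = 2716 - 55 = 2661
QR = 2661 / 2716 * 100 = 98.0%

98.0%


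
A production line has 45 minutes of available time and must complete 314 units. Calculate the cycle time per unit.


Formula: CT = Available Time / Number of Units
CT = 45 min / 314 units
CT = 0.14 min/unit

0.14 min/unit


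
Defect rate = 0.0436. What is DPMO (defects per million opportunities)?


DPMO = defect_rate * 1000000 = 0.0436 * 1000000

43600


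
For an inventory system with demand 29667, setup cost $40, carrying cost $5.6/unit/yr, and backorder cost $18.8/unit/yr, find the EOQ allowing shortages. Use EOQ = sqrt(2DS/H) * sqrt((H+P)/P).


Formula: EOQ* = sqrt(2DS/H) * sqrt((H+P)/P)
Base EOQ = sqrt(2*29667*40/5.6) = 651.01 units
Correction = sqrt((5.6+18.8)/18.8) = 1.13924
EOQ* = 651.01 * 1.13924 = 741.7 units

741.7 units


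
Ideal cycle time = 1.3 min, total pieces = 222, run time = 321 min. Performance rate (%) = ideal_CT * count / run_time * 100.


Formula: Performance = (Ideal CT * Total Count) / Run Time * 100
Ideal output time = 1.3 * 222 = 288.6 min
Performance = 288.6 / 321 * 100 = 89.9%

89.9%


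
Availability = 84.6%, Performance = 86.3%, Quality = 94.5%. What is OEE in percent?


Formula: OEE = Availability * Performance * Quality / 10000
A * P = 84.6% * 86.3% / 100 = 73.01%
OEE = 73.01% * 94.5% / 100 = 69.0%

69.0%


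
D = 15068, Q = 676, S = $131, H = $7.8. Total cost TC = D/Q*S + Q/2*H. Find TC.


TC = 15068/676 * 131 + 676/2 * 7.8

$5556.38


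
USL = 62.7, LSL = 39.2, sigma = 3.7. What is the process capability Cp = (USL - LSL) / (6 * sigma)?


Cp = (62.7 - 39.2) / (6 * 3.7)

1.06


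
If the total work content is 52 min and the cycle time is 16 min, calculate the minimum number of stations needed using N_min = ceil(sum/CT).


Formula: N_min = ceil(Sum of Task Times / Cycle Time)
N_min = ceil(52 min / 16 min) = ceil(3.25)
N_min = 4 stations

4


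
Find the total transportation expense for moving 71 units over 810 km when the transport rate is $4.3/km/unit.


TC = dist * cost * units = 810 * 4.3 * 71 = $247293.00

$247293.00


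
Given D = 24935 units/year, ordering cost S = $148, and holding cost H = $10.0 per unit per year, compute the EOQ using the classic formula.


Formula: EOQ = sqrt(2 * D * S / H)
Numerator: 2 * 24935 * 148 = 7380760
2DS/H = 7380760 / 10.0 = 738076.0
EOQ = sqrt(738076.0) = 859.1 units

859.1 units


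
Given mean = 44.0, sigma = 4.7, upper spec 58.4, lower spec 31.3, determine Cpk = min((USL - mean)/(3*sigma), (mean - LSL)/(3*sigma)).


Cpu = (58.4 - 44.0) / (3 * 4.7) = 1.02
Cpl = (44.0 - 31.3) / (3 * 4.7) = 0.9
Cpk = min(1.02, 0.9) = 0.9

0.9


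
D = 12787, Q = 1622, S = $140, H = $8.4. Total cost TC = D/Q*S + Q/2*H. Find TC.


TC = 12787/1622 * 140 + 1622/2 * 8.4

$7916.09


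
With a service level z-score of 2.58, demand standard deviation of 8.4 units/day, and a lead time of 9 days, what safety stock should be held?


Formula: SS = z * sigma_d * sqrt(LT)
sqrt(LT) = sqrt(9) = 3.0
SS = 2.58 * 8.4 * 3.0
SS = 65.0 units

65.0 units


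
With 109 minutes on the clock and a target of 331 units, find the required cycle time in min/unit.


Formula: CT = Available Time / Number of Units
CT = 109 min / 331 units
CT = 0.33 min/unit

0.33 min/unit


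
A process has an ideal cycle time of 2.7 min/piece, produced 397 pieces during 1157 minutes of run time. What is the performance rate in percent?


Formula: Performance = (Ideal CT * Total Count) / Run Time * 100
Ideal output time = 2.7 * 397 = 1071.9 min
Performance = 1071.9 / 1157 * 100 = 92.6%

92.6%


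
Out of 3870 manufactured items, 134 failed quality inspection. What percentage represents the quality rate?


Formula: Quality Rate = Good Pieces / Total Pieces * 100
Good pieces = 3870 - 134 = 3736
QR = 3736 / 3870 * 100 = 96.5%

96.5%


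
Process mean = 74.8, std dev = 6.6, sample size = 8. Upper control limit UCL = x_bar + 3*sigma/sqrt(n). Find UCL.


UCL = 74.8 + 3 * 6.6 / sqrt(8)

81.8


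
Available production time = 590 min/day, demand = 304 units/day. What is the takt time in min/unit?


Formula: Takt Time = Available Production Time / Customer Demand
Takt = 590 min/day / 304 units/day
Takt = 1.94 min/unit

1.94 min/unit


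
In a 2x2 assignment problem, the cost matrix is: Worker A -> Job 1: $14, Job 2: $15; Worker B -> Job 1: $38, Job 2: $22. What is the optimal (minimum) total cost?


Option 1: A->1 + B->2 = $14 + $22 = $36
Option 2: A->2 + B->1 = $15 + $38 = $53
Min cost = min($36, $53) = $36

$36


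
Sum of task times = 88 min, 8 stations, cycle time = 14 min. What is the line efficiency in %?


Formula: Efficiency = Sum of Task Times / (N_stations * CT) * 100
Total station capacity = 8 stations * 14 min = 112 min
Efficiency = 88 / 112 * 100 = 78.6%

78.6%


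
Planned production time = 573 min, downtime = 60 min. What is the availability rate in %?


Formula: Availability = (Planned Time - Downtime) / Planned Time * 100
Uptime = 573 - 60 = 513 min
Availability = 513 / 573 * 100 = 89.5%

89.5%


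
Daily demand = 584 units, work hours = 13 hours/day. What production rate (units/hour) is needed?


Formula: Production Rate = Daily Demand / Available Hours
Rate = 584 units/day / 13 hours/day
Rate = 44.9 units/hour

44.9 units/hour


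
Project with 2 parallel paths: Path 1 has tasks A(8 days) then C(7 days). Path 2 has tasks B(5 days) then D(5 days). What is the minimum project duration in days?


Path 1 = 8 + 7 = 15 days
Path 2 = 5 + 5 = 10 days
Duration = max(15, 10) = 15 days

15 days


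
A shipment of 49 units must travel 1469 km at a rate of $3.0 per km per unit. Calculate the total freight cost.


TC = dist * cost * units = 1469 * 3.0 * 49 = $215943.00

$215943.00


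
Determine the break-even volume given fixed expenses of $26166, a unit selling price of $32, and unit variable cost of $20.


Formula: BEQ = Fixed Costs / (Price - Variable Cost)
Contribution margin = $32 - $20 = $12/unit
BEQ = ceil($26166 / $12/unit) = ceil(2180.5) = 2181 units

2181 units


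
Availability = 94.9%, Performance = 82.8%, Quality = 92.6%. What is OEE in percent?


Formula: OEE = Availability * Performance * Quality / 10000
A * P = 94.9% * 82.8% / 100 = 78.58%
OEE = 78.58% * 92.6% / 100 = 72.8%

72.8%


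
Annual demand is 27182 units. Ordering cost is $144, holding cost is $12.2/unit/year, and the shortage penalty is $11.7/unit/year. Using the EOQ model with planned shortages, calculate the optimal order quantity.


Formula: EOQ* = sqrt(2DS/H) * sqrt((H+P)/P)
Base EOQ = sqrt(2*27182*144/12.2) = 801.05 units
Correction = sqrt((12.2+11.7)/11.7) = 1.42924
EOQ* = 801.05 * 1.42924 = 1144.9 units

1144.9 units


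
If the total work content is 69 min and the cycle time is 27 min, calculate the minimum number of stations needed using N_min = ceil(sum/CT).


Formula: N_min = ceil(Sum of Task Times / Cycle Time)
N_min = ceil(69 min / 27 min) = ceil(2.5556)
N_min = 3 stations

3


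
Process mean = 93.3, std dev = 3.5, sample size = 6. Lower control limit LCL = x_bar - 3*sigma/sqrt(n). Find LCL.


LCL = 93.3 - 3 * 3.5 / sqrt(6)

89.01


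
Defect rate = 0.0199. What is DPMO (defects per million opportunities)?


DPMO = defect_rate * 1000000 = 0.0199 * 1000000

19900


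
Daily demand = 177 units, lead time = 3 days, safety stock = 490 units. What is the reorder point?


Formula: ROP = (Daily Demand * Lead Time) + Safety Stock
Demand during lead time = 177 * 3 = 531 units
ROP = 531 + 490 = 1021 units

1021 units


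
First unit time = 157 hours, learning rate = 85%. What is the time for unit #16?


Formula: T_n = T_1 * (learning_rate)^(log2(n)) where learning_rate = rate/100
Doublings = log2(16) = 4
T_n = 157 * 0.85^4
T_n = 157 * 0.522 = 82.0 hours

82.0 hours


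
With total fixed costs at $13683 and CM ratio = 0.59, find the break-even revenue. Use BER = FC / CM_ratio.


Formula: BER = Fixed Costs / Contribution Margin Ratio
BER = $13683 / 0.59
BER = $23191.53 (to the nearest cent)

$23191.53


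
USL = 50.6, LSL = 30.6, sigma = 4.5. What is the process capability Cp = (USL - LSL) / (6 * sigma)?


Cp = (50.6 - 30.6) / (6 * 4.5)

0.74


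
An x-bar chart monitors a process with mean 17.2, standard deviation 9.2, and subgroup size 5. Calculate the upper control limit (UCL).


UCL = 17.2 + 3 * 9.2 / sqrt(5)

29.54


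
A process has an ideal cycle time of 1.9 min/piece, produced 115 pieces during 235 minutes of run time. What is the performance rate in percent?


Formula: Performance = (Ideal CT * Total Count) / Run Time * 100
Ideal output time = 1.9 * 115 = 218.5 min
Performance = 218.5 / 235 * 100 = 93.0%

93.0%


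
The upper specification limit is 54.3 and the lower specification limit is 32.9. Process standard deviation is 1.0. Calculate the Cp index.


Cp = (54.3 - 32.9) / (6 * 1.0)

3.57


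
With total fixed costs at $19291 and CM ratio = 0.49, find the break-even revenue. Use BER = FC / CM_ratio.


Formula: BER = Fixed Costs / Contribution Margin Ratio
BER = $19291 / 0.49
BER = $39369.39 (to the nearest cent)

$39369.39


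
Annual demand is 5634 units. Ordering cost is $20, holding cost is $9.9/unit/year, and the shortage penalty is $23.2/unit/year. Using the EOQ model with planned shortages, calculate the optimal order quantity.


Formula: EOQ* = sqrt(2DS/H) * sqrt((H+P)/P)
Base EOQ = sqrt(2*5634*20/9.9) = 150.88 units
Correction = sqrt((9.9+23.2)/23.2) = 1.19446
EOQ* = 150.88 * 1.19446 = 180.2 units

180.2 units


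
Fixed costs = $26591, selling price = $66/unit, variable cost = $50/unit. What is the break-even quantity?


Formula: BEQ = Fixed Costs / (Price - Variable Cost)
Contribution margin = $66 - $50 = $16/unit
BEQ = ceil($26591 / $16/unit) = ceil(1661.94) = 1662 units

1662 units


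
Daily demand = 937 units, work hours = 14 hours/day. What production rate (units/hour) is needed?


Formula: Production Rate = Daily Demand / Available Hours
Rate = 937 units/day / 14 hours/day
Rate = 66.9 units/hour

66.9 units/hour


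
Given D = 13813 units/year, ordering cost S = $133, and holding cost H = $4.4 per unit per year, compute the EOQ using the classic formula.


Formula: EOQ = sqrt(2 * D * S / H)
Numerator: 2 * 13813 * 133 = 3674258
2DS/H = 3674258 / 4.4 = 835058.6
EOQ = sqrt(835058.6) = 913.8 units

913.8 units


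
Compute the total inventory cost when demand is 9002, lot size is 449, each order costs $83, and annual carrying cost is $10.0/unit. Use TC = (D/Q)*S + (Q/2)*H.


TC = 9002/449 * 83 + 449/2 * 10.0

$3909.07


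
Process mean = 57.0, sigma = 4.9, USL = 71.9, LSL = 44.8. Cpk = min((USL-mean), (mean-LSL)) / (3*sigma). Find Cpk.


Cpu = (71.9 - 57.0) / (3 * 4.9) = 1.01
Cpl = (57.0 - 44.8) / (3 * 4.9) = 0.83
Cpk = min(1.01, 0.83) = 0.83

0.83


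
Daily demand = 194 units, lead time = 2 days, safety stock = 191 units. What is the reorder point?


Formula: ROP = (Daily Demand * Lead Time) + Safety Stock
Demand during lead time = 194 * 2 = 388 units
ROP = 388 + 191 = 579 units

579 units


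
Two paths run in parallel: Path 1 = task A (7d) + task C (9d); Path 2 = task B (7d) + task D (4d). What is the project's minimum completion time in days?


Path 1 = 7 + 9 = 16 days
Path 2 = 7 + 4 = 11 days
Duration = max(16, 11) = 16 days

16 days


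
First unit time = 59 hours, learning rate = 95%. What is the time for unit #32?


Formula: T_n = T_1 * (learning_rate)^(log2(n)) where learning_rate = rate/100
Doublings = log2(32) = 5
T_n = 59 * 0.95^5
T_n = 59 * 0.7738 = 45.7 hours

45.7 hours


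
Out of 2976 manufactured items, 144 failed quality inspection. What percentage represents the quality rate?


Formula: Quality Rate = Good Pieces / Total Pieces * 100
Good pieces = 2976 - 144 = 2832
QR = 2832 / 2976 * 100 = 95.2%

95.2%


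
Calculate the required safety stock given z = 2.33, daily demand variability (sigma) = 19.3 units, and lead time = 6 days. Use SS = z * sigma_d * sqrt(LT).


Formula: SS = z * sigma_d * sqrt(LT)
sqrt(LT) = sqrt(6) = 2.4495
SS = 2.33 * 19.3 * 2.4495
SS = 110.2 units

110.2 units


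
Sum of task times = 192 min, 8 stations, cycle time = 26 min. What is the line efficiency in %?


Formula: Efficiency = Sum of Task Times / (N_stations * CT) * 100
Total station capacity = 8 stations * 26 min = 208 min
Efficiency = 192 / 208 * 100 = 92.3%

92.3%


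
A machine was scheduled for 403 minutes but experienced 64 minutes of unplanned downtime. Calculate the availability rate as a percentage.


Formula: Availability = (Planned Time - Downtime) / Planned Time * 100
Uptime = 403 - 64 = 339 min
Availability = 339 / 403 * 100 = 84.1%

84.1%


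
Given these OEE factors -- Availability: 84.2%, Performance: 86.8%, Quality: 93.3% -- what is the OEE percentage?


Formula: OEE = Availability * Performance * Quality / 10000
A * P = 84.2% * 86.8% / 100 = 73.09%
OEE = 73.09% * 93.3% / 100 = 68.2%

68.2%
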